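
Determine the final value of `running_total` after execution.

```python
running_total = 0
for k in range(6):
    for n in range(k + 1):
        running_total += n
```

Let's trace through this code step by step.

Initialize: running_total = 0
Entering loop: for k in range(6):

After execution: running_total = 35
35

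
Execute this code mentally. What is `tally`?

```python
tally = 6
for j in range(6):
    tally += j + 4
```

Let's trace through this code step by step.

Initialize: tally = 6
Entering loop: for j in range(6):

After execution: tally = 45
45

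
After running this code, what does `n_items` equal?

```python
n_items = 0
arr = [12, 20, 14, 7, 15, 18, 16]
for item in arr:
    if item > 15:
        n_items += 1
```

Let's trace through this code step by step.

Initialize: n_items = 0
Initialize: arr = [12, 20, 14, 7, 15, 18, 16]
Entering loop: for item in arr:

After execution: n_items = 3
3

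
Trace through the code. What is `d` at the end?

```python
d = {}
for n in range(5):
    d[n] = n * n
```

Let's trace through this code step by step.

Initialize: d = {}
Entering loop: for n in range(5):

After execution: d = {0: 0, 1: 1, 2: 4, 3: 9, 4: 16}
{0: 0, 1: 1, 2: 4, 3: 9, 4: 16}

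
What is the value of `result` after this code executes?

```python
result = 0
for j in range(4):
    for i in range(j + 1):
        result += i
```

Let's trace through this code step by step.

Initialize: result = 0
Entering loop: for j in range(4):

After execution: result = 10
10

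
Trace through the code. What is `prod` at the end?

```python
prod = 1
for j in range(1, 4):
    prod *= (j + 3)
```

Let's trace through this code step by step.

Initialize: prod = 1
Entering loop: for j in range(1, 4):

After execution: prod = 120
120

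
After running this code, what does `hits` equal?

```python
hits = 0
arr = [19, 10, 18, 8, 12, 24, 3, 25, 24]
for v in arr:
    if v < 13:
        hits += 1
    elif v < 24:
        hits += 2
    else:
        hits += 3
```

Let's trace through this code step by step.

Initialize: hits = 0
Initialize: arr = [19, 10, 18, 8, 12, 24, 3, 25, 24]
Entering loop: for v in arr:

After execution: hits = 17
17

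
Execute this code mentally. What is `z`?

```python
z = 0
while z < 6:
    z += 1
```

Let's trace through this code step by step.

Initialize: z = 0
Entering loop: while z < 6:

After execution: z = 6
6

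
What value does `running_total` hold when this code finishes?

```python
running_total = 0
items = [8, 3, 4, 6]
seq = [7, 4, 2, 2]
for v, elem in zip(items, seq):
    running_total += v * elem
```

Let's trace through this code step by step.

Initialize: running_total = 0
Initialize: items = [8, 3, 4, 6]
Initialize: seq = [7, 4, 2, 2]
Entering loop: for v, elem in zip(items, seq):

After execution: running_total = 88
88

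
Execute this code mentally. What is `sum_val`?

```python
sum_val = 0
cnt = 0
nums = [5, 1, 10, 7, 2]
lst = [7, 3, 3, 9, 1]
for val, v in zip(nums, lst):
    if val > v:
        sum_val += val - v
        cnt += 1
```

Let's trace through this code step by step.

Initialize: sum_val = 0
Initialize: cnt = 0
Initialize: nums = [5, 1, 10, 7, 2]
Initialize: lst = [7, 3, 3, 9, 1]
Entering loop: for val, v in zip(nums, lst):

After execution: sum_val = 8
8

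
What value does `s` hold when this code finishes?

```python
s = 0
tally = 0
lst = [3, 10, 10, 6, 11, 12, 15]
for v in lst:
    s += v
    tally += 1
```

Let's trace through this code step by step.

Initialize: s = 0
Initialize: tally = 0
Initialize: lst = [3, 10, 10, 6, 11, 12, 15]
Entering loop: for v in lst:

After execution: s = 67
67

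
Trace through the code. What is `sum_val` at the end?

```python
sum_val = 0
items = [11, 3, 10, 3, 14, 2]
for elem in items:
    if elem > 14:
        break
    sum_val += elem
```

Let's trace through this code step by step.

Initialize: sum_val = 0
Initialize: items = [11, 3, 10, 3, 14, 2]
Entering loop: for elem in items:

After execution: sum_val = 43
43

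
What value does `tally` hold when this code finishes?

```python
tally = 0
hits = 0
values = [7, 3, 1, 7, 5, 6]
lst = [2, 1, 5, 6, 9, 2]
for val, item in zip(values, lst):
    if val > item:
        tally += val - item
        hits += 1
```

Let's trace through this code step by step.

Initialize: tally = 0
Initialize: hits = 0
Initialize: values = [7, 3, 1, 7, 5, 6]
Initialize: lst = [2, 1, 5, 6, 9, 2]
Entering loop: for val, item in zip(values, lst):

After execution: tally = 12
12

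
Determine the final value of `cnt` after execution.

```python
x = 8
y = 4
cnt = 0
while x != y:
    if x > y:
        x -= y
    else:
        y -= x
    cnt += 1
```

Let's trace through this code step by step.

Initialize: x = 8
Initialize: y = 4
Initialize: cnt = 0
Entering loop: while x != y:

After execution: cnt = 1
1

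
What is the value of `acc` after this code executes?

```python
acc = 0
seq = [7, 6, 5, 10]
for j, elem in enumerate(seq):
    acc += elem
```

Let's trace through this code step by step.

Initialize: acc = 0
Initialize: seq = [7, 6, 5, 10]
Entering loop: for j, elem in enumerate(seq):

After execution: acc = 28
28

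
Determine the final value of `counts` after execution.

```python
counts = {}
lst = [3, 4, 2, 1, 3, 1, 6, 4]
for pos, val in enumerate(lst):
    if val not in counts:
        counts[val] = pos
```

Let's trace through this code step by step.

Initialize: counts = {}
Initialize: lst = [3, 4, 2, 1, 3, 1, 6, 4]
Entering loop: for pos, val in enumerate(lst):

After execution: counts = {3: 0, 4: 1, 2: 2, 1: 3, 6: 6}
{3: 0, 4: 1, 2: 2, 1: 3, 6: 6}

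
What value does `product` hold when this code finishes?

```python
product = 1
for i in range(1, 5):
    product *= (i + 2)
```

Let's trace through this code step by step.

Initialize: product = 1
Entering loop: for i in range(1, 5):

After execution: product = 360
360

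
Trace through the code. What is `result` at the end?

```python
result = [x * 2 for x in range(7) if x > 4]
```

Let's trace through this code step by step.

Initialize: result = [x * 2 for x in range(7) if x > 4]

After execution: result = [10, 12]
[10, 12]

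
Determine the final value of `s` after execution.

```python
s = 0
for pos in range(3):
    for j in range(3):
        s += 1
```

Let's trace through this code step by step.

Initialize: s = 0
Entering loop: for pos in range(3):

After execution: s = 9
9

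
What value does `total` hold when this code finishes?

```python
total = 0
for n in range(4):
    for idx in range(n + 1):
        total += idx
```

Let's trace through this code step by step.

Initialize: total = 0
Entering loop: for n in range(4):

After execution: total = 10
10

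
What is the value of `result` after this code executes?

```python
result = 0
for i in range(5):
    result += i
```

Let's trace through this code step by step.

Initialize: result = 0
Entering loop: for i in range(5):

After execution: result = 10
10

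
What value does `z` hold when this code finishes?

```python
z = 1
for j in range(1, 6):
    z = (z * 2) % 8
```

Let's trace through this code step by step.

Initialize: z = 1
Entering loop: for j in range(1, 6):

After execution: z = 0
0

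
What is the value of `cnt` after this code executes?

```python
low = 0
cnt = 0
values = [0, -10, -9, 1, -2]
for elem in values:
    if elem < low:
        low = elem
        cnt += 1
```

Let's trace through this code step by step.

Initialize: low = 0
Initialize: cnt = 0
Initialize: values = [0, -10, -9, 1, -2]
Entering loop: for elem in values:

After execution: cnt = 1
1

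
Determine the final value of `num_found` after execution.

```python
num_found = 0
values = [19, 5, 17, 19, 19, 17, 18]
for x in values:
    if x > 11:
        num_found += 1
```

Let's trace through this code step by step.

Initialize: num_found = 0
Initialize: values = [19, 5, 17, 19, 19, 17, 18]
Entering loop: for x in values:

After execution: num_found = 6
6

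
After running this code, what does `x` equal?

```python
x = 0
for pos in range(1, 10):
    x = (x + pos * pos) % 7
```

Let's trace through this code step by step.

Initialize: x = 0
Entering loop: for pos in range(1, 10):

After execution: x = 5
5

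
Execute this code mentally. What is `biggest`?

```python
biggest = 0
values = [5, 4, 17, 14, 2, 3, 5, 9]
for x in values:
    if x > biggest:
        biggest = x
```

Let's trace through this code step by step.

Initialize: biggest = 0
Initialize: values = [5, 4, 17, 14, 2, 3, 5, 9]
Entering loop: for x in values:

After execution: biggest = 17
17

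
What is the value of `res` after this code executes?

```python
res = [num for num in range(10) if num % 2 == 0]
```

Let's trace through this code step by step.

Initialize: res = [num for num in range(10) if num % 2 == 0]

After execution: res = [0, 2, 4, 6, 8]
[0, 2, 4, 6, 8]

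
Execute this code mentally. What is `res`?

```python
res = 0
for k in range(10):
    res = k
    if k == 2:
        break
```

Let's trace through this code step by step.

Initialize: res = 0
Entering loop: for k in range(10):

After execution: res = 2
2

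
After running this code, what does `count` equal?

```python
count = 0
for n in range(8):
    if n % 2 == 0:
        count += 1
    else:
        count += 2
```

Let's trace through this code step by step.

Initialize: count = 0
Entering loop: for n in range(8):

After execution: count = 12
12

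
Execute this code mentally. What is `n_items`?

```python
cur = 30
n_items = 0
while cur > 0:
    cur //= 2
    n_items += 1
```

Let's trace through this code step by step.

Initialize: cur = 30
Initialize: n_items = 0
Entering loop: while cur > 0:

After execution: n_items = 5
5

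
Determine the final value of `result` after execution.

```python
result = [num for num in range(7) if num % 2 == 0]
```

Let's trace through this code step by step.

Initialize: result = [num for num in range(7) if num % 2 == 0]

After execution: result = [0, 2, 4, 6]
[0, 2, 4, 6]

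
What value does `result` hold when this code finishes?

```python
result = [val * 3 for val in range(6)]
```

Let's trace through this code step by step.

Initialize: result = [val * 3 for val in range(6)]

After execution: result = [0, 3, 6, 9, 12, 15]
[0, 3, 6, 9, 12, 15]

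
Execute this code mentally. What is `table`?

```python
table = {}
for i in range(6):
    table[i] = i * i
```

Let's trace through this code step by step.

Initialize: table = {}
Entering loop: for i in range(6):

After execution: table = {0: 0, 1: 1, 2: 4, 3: 9, 4: 16, 5: 25}
{0: 0, 1: 1, 2: 4, 3: 9, 4: 16, 5: 25}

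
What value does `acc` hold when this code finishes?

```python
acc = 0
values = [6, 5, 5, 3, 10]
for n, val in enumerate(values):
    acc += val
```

Let's trace through this code step by step.

Initialize: acc = 0
Initialize: values = [6, 5, 5, 3, 10]
Entering loop: for n, val in enumerate(values):

After execution: acc = 29
29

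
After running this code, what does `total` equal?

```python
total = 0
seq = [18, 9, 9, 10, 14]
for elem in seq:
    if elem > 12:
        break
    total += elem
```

Let's trace through this code step by step.

Initialize: total = 0
Initialize: seq = [18, 9, 9, 10, 14]
Entering loop: for elem in seq:

After execution: total = 0
0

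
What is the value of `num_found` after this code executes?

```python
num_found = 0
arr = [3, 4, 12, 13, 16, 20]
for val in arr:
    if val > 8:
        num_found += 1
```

Let's trace through this code step by step.

Initialize: num_found = 0
Initialize: arr = [3, 4, 12, 13, 16, 20]
Entering loop: for val in arr:

After execution: num_found = 4
4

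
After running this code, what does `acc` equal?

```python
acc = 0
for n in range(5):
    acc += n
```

Let's trace through this code step by step.

Initialize: acc = 0
Entering loop: for n in range(5):

After execution: acc = 10
10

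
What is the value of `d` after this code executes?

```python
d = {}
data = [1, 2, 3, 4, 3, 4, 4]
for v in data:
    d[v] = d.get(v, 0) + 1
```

Let's trace through this code step by step.

Initialize: d = {}
Initialize: data = [1, 2, 3, 4, 3, 4, 4]
Entering loop: for v in data:

After execution: d = {1: 1, 2: 1, 3: 2, 4: 3}
{1: 1, 2: 1, 3: 2, 4: 3}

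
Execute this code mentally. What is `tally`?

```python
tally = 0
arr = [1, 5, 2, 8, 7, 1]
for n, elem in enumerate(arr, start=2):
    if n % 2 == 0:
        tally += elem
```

Let's trace through this code step by step.

Initialize: tally = 0
Initialize: arr = [1, 5, 2, 8, 7, 1]
Entering loop: for n, elem in enumerate(arr, start=2):

After execution: tally = 10
10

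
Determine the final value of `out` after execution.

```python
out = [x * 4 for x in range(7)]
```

Let's trace through this code step by step.

Initialize: out = [x * 4 for x in range(7)]

After execution: out = [0, 4, 8, 12, 16, 20, 24]
[0, 4, 8, 12, 16, 20, 24]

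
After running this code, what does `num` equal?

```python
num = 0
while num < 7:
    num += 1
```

Let's trace through this code step by step.

Initialize: num = 0
Entering loop: while num < 7:

After execution: num = 7
7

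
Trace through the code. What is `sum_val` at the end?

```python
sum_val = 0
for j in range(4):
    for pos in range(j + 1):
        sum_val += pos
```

Let's trace through this code step by step.

Initialize: sum_val = 0
Entering loop: for j in range(4):

After execution: sum_val = 10
10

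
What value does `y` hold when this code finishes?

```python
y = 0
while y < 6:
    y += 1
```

Let's trace through this code step by step.

Initialize: y = 0
Entering loop: while y < 6:

After execution: y = 6
6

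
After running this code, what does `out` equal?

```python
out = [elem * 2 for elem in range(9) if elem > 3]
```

Let's trace through this code step by step.

Initialize: out = [elem * 2 for elem in range(9) if elem > 3]

After execution: out = [8, 10, 12, 14, 16]
[8, 10, 12, 14, 16]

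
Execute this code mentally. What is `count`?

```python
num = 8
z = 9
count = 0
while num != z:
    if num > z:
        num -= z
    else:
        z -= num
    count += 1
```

Let's trace through this code step by step.

Initialize: num = 8
Initialize: z = 9
Initialize: count = 0
Entering loop: while num != z:

After execution: count = 8
8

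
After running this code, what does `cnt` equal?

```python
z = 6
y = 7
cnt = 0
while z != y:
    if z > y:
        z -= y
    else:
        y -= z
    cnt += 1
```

Let's trace through this code step by step.

Initialize: z = 6
Initialize: y = 7
Initialize: cnt = 0
Entering loop: while z != y:

After execution: cnt = 6
6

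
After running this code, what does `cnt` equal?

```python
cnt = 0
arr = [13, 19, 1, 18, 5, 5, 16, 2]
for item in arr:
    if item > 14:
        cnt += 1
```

Let's trace through this code step by step.

Initialize: cnt = 0
Initialize: arr = [13, 19, 1, 18, 5, 5, 16, 2]
Entering loop: for item in arr:

After execution: cnt = 3
3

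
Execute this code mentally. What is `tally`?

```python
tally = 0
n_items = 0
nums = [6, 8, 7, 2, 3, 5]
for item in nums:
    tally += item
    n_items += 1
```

Let's trace through this code step by step.

Initialize: tally = 0
Initialize: n_items = 0
Initialize: nums = [6, 8, 7, 2, 3, 5]
Entering loop: for item in nums:

After execution: tally = 31
31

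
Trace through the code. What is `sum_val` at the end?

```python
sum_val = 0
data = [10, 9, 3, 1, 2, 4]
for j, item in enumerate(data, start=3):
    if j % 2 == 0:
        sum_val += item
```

Let's trace through this code step by step.

Initialize: sum_val = 0
Initialize: data = [10, 9, 3, 1, 2, 4]
Entering loop: for j, item in enumerate(data, start=3):

After execution: sum_val = 14
14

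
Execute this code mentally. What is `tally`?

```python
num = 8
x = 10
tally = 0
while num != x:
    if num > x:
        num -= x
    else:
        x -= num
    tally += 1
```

Let's trace through this code step by step.

Initialize: num = 8
Initialize: x = 10
Initialize: tally = 0
Entering loop: while num != x:

After execution: tally = 4
4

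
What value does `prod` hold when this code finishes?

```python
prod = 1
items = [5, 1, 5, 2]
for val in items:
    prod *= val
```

Let's trace through this code step by step.

Initialize: prod = 1
Initialize: items = [5, 1, 5, 2]
Entering loop: for val in items:

After execution: prod = 50
50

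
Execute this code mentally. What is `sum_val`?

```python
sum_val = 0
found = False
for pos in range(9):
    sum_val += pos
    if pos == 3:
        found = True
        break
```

Let's trace through this code step by step.

Initialize: sum_val = 0
Initialize: found = False
Entering loop: for pos in range(9):

After execution: sum_val = 6
6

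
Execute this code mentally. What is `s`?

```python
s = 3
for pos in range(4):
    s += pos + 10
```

Let's trace through this code step by step.

Initialize: s = 3
Entering loop: for pos in range(4):

After execution: s = 49
49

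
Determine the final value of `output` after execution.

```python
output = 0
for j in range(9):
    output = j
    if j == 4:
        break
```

Let's trace through this code step by step.

Initialize: output = 0
Entering loop: for j in range(9):

After execution: output = 4
4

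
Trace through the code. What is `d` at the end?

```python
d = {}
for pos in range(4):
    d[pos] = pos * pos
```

Let's trace through this code step by step.

Initialize: d = {}
Entering loop: for pos in range(4):

After execution: d = {0: 0, 1: 1, 2: 4, 3: 9}
{0: 0, 1: 1, 2: 4, 3: 9}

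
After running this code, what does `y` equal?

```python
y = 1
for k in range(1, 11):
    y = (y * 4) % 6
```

Let's trace through this code step by step.

Initialize: y = 1
Entering loop: for k in range(1, 11):

After execution: y = 4
4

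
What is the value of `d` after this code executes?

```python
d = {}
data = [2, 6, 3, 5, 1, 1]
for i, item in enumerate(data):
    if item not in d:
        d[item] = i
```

Let's trace through this code step by step.

Initialize: d = {}
Initialize: data = [2, 6, 3, 5, 1, 1]
Entering loop: for i, item in enumerate(data):

After execution: d = {2: 0, 6: 1, 3: 2, 5: 3, 1: 4}
{2: 0, 6: 1, 3: 2, 5: 3, 1: 4}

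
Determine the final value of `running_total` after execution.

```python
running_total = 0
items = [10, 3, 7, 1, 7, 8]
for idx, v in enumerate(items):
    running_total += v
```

Let's trace through this code step by step.

Initialize: running_total = 0
Initialize: items = [10, 3, 7, 1, 7, 8]
Entering loop: for idx, v in enumerate(items):

After execution: running_total = 36
36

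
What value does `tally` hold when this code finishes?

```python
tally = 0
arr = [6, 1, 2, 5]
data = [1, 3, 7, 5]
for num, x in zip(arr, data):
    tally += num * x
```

Let's trace through this code step by step.

Initialize: tally = 0
Initialize: arr = [6, 1, 2, 5]
Initialize: data = [1, 3, 7, 5]
Entering loop: for num, x in zip(arr, data):

After execution: tally = 48
48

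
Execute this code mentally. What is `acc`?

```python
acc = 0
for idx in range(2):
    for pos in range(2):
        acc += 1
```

Let's trace through this code step by step.

Initialize: acc = 0
Entering loop: for idx in range(2):

After execution: acc = 4
4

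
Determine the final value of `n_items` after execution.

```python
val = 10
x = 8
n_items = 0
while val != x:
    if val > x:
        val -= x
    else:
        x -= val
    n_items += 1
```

Let's trace through this code step by step.

Initialize: val = 10
Initialize: x = 8
Initialize: n_items = 0
Entering loop: while val != x:

After execution: n_items = 4
4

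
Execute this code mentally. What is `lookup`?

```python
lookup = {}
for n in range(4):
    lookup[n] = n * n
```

Let's trace through this code step by step.

Initialize: lookup = {}
Entering loop: for n in range(4):

After execution: lookup = {0: 0, 1: 1, 2: 4, 3: 9}
{0: 0, 1: 1, 2: 4, 3: 9}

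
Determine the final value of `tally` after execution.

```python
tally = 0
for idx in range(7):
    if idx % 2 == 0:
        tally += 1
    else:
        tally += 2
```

Let's trace through this code step by step.

Initialize: tally = 0
Entering loop: for idx in range(7):

After execution: tally = 10
10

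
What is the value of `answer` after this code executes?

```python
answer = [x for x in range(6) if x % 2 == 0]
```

Let's trace through this code step by step.

Initialize: answer = [x for x in range(6) if x % 2 == 0]

After execution: answer = [0, 2, 4]
[0, 2, 4]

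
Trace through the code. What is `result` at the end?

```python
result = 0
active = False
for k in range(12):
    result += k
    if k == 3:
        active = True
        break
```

Let's trace through this code step by step.

Initialize: result = 0
Initialize: active = False
Entering loop: for k in range(12):

After execution: result = 6
6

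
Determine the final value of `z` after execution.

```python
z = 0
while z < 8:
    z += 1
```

Let's trace through this code step by step.

Initialize: z = 0
Entering loop: while z < 8:

After execution: z = 8
8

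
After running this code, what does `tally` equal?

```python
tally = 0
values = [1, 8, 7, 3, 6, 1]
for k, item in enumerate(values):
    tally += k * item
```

Let's trace through this code step by step.

Initialize: tally = 0
Initialize: values = [1, 8, 7, 3, 6, 1]
Entering loop: for k, item in enumerate(values):

After execution: tally = 60
60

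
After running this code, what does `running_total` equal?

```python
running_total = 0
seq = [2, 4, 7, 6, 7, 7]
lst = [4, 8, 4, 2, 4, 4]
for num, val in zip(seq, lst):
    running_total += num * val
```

Let's trace through this code step by step.

Initialize: running_total = 0
Initialize: seq = [2, 4, 7, 6, 7, 7]
Initialize: lst = [4, 8, 4, 2, 4, 4]
Entering loop: for num, val in zip(seq, lst):

After execution: running_total = 136
136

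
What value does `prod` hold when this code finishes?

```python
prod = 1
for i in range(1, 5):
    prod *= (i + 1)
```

Let's trace through this code step by step.

Initialize: prod = 1
Entering loop: for i in range(1, 5):

After execution: prod = 120
120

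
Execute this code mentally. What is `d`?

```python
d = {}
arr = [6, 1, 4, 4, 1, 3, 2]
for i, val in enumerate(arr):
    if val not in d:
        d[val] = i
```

Let's trace through this code step by step.

Initialize: d = {}
Initialize: arr = [6, 1, 4, 4, 1, 3, 2]
Entering loop: for i, val in enumerate(arr):

After execution: d = {6: 0, 1: 1, 4: 2, 3: 5, 2: 6}
{6: 0, 1: 1, 4: 2, 3: 5, 2: 6}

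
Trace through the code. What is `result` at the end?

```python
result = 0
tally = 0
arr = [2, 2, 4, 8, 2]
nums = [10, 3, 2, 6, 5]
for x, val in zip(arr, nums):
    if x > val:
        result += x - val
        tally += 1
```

Let's trace through this code step by step.

Initialize: result = 0
Initialize: tally = 0
Initialize: arr = [2, 2, 4, 8, 2]
Initialize: nums = [10, 3, 2, 6, 5]
Entering loop: for x, val in zip(arr, nums):

After execution: result = 4
4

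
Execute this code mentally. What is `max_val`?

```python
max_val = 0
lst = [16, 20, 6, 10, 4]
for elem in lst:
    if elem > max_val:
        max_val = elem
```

Let's trace through this code step by step.

Initialize: max_val = 0
Initialize: lst = [16, 20, 6, 10, 4]
Entering loop: for elem in lst:

After execution: max_val = 20
20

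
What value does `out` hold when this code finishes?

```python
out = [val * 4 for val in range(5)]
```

Let's trace through this code step by step.

Initialize: out = [val * 4 for val in range(5)]

After execution: out = [0, 4, 8, 12, 16]
[0, 4, 8, 12, 16]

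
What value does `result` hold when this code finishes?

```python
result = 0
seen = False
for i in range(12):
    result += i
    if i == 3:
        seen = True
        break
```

Let's trace through this code step by step.

Initialize: result = 0
Initialize: seen = False
Entering loop: for i in range(12):

After execution: result = 6
6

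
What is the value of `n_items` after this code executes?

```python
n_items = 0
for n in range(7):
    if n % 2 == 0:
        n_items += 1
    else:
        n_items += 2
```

Let's trace through this code step by step.

Initialize: n_items = 0
Entering loop: for n in range(7):

After execution: n_items = 10
10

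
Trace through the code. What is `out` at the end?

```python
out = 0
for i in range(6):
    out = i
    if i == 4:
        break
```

Let's trace through this code step by step.

Initialize: out = 0
Entering loop: for i in range(6):

After execution: out = 4
4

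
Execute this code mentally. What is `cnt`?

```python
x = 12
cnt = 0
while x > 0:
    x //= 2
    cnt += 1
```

Let's trace through this code step by step.

Initialize: x = 12
Initialize: cnt = 0
Entering loop: while x > 0:

After execution: cnt = 4
4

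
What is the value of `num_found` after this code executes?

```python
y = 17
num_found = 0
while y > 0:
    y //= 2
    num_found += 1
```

Let's trace through this code step by step.

Initialize: y = 17
Initialize: num_found = 0
Entering loop: while y > 0:

After execution: num_found = 5
5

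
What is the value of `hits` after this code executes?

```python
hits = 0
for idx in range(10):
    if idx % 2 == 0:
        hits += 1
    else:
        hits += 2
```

Let's trace through this code step by step.

Initialize: hits = 0
Entering loop: for idx in range(10):

After execution: hits = 15
15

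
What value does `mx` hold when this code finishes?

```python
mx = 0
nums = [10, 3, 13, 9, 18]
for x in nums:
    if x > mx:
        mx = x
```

Let's trace through this code step by step.

Initialize: mx = 0
Initialize: nums = [10, 3, 13, 9, 18]
Entering loop: for x in nums:

After execution: mx = 18
18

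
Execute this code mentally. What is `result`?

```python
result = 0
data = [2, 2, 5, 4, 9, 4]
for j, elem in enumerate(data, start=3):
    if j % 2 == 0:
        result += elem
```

Let's trace through this code step by step.

Initialize: result = 0
Initialize: data = [2, 2, 5, 4, 9, 4]
Entering loop: for j, elem in enumerate(data, start=3):

After execution: result = 10
10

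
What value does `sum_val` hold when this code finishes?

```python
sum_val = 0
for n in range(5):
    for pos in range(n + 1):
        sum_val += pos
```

Let's trace through this code step by step.

Initialize: sum_val = 0
Entering loop: for n in range(5):

After execution: sum_val = 20
20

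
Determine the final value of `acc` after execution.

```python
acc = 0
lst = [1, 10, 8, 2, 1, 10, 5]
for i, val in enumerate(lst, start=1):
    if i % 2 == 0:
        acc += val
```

Let's trace through this code step by step.

Initialize: acc = 0
Initialize: lst = [1, 10, 8, 2, 1, 10, 5]
Entering loop: for i, val in enumerate(lst, start=1):

After execution: acc = 22
22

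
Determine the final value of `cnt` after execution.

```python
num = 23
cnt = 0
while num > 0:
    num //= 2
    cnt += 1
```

Let's trace through this code step by step.

Initialize: num = 23
Initialize: cnt = 0
Entering loop: while num > 0:

After execution: cnt = 5
5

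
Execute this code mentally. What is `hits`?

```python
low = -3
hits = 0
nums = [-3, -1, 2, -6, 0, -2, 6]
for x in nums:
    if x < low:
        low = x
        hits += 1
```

Let's trace through this code step by step.

Initialize: low = -3
Initialize: hits = 0
Initialize: nums = [-3, -1, 2, -6, 0, -2, 6]
Entering loop: for x in nums:

After execution: hits = 1
1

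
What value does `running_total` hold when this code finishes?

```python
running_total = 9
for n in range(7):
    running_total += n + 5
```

Let's trace through this code step by step.

Initialize: running_total = 9
Entering loop: for n in range(7):

After execution: running_total = 65
65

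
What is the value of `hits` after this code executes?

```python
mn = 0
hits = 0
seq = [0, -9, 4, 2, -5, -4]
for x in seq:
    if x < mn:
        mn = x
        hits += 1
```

Let's trace through this code step by step.

Initialize: mn = 0
Initialize: hits = 0
Initialize: seq = [0, -9, 4, 2, -5, -4]
Entering loop: for x in seq:

After execution: hits = 1
1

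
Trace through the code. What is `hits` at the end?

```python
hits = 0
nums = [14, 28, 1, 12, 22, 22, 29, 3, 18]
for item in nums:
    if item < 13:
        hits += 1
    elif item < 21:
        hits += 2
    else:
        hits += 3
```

Let's trace through this code step by step.

Initialize: hits = 0
Initialize: nums = [14, 28, 1, 12, 22, 22, 29, 3, 18]
Entering loop: for item in nums:

After execution: hits = 19
19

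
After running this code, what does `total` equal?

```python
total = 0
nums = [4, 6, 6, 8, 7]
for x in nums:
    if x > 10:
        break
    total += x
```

Let's trace through this code step by step.

Initialize: total = 0
Initialize: nums = [4, 6, 6, 8, 7]
Entering loop: for x in nums:

After execution: total = 31
31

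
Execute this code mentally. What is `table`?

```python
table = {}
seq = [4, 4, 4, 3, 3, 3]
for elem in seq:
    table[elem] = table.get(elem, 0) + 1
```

Let's trace through this code step by step.

Initialize: table = {}
Initialize: seq = [4, 4, 4, 3, 3, 3]
Entering loop: for elem in seq:

After execution: table = {4: 3, 3: 3}
{4: 3, 3: 3}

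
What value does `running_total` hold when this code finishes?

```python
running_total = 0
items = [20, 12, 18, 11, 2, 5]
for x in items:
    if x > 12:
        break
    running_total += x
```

Let's trace through this code step by step.

Initialize: running_total = 0
Initialize: items = [20, 12, 18, 11, 2, 5]
Entering loop: for x in items:

After execution: running_total = 0
0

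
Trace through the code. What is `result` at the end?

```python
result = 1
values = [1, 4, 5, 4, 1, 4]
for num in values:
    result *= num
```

Let's trace through this code step by step.

Initialize: result = 1
Initialize: values = [1, 4, 5, 4, 1, 4]
Entering loop: for num in values:

After execution: result = 320
320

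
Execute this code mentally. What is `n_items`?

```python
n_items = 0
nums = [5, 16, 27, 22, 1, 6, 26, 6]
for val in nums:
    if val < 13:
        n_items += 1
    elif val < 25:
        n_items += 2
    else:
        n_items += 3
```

Let's trace through this code step by step.

Initialize: n_items = 0
Initialize: nums = [5, 16, 27, 22, 1, 6, 26, 6]
Entering loop: for val in nums:

After execution: n_items = 14
14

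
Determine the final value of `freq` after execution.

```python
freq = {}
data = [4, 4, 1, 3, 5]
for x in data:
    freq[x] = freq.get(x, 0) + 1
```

Let's trace through this code step by step.

Initialize: freq = {}
Initialize: data = [4, 4, 1, 3, 5]
Entering loop: for x in data:

After execution: freq = {4: 2, 1: 1, 3: 1, 5: 1}
{4: 2, 1: 1, 3: 1, 5: 1}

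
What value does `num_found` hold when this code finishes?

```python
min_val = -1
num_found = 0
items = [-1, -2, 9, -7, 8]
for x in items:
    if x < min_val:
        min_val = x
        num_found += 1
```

Let's trace through this code step by step.

Initialize: min_val = -1
Initialize: num_found = 0
Initialize: items = [-1, -2, 9, -7, 8]
Entering loop: for x in items:

After execution: num_found = 2
2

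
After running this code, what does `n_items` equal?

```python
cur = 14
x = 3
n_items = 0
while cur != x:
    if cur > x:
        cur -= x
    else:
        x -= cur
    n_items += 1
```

Let's trace through this code step by step.

Initialize: cur = 14
Initialize: x = 3
Initialize: n_items = 0
Entering loop: while cur != x:

After execution: n_items = 6
6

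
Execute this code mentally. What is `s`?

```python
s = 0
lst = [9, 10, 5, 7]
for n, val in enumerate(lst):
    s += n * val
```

Let's trace through this code step by step.

Initialize: s = 0
Initialize: lst = [9, 10, 5, 7]
Entering loop: for n, val in enumerate(lst):

After execution: s = 41
41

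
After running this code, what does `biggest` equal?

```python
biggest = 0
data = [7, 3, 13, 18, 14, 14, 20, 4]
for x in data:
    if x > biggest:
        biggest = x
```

Let's trace through this code step by step.

Initialize: biggest = 0
Initialize: data = [7, 3, 13, 18, 14, 14, 20, 4]
Entering loop: for x in data:

After execution: biggest = 20
20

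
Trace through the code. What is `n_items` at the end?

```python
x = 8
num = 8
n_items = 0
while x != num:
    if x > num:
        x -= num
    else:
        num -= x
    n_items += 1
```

Let's trace through this code step by step.

Initialize: x = 8
Initialize: num = 8
Initialize: n_items = 0
Entering loop: while x != num:

After execution: n_items = 0
0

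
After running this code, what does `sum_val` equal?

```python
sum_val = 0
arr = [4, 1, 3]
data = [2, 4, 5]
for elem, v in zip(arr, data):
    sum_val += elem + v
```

Let's trace through this code step by step.

Initialize: sum_val = 0
Initialize: arr = [4, 1, 3]
Initialize: data = [2, 4, 5]
Entering loop: for elem, v in zip(arr, data):

After execution: sum_val = 19
19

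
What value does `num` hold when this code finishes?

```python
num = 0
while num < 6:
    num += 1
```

Let's trace through this code step by step.

Initialize: num = 0
Entering loop: while num < 6:

After execution: num = 6
6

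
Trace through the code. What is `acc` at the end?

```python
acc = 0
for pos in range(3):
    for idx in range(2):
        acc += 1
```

Let's trace through this code step by step.

Initialize: acc = 0
Entering loop: for pos in range(3):

After execution: acc = 6
6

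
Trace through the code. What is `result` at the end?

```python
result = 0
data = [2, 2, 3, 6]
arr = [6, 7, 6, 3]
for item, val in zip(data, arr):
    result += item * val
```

Let's trace through this code step by step.

Initialize: result = 0
Initialize: data = [2, 2, 3, 6]
Initialize: arr = [6, 7, 6, 3]
Entering loop: for item, val in zip(data, arr):

After execution: result = 62
62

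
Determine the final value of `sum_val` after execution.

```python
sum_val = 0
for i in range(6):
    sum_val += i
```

Let's trace through this code step by step.

Initialize: sum_val = 0
Entering loop: for i in range(6):

After execution: sum_val = 15
15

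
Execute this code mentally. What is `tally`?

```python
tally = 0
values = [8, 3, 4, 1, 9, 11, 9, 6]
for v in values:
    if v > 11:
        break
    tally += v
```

Let's trace through this code step by step.

Initialize: tally = 0
Initialize: values = [8, 3, 4, 1, 9, 11, 9, 6]
Entering loop: for v in values:

After execution: tally = 51
51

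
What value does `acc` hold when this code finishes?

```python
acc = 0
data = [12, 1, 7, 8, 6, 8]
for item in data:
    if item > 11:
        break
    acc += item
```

Let's trace through this code step by step.

Initialize: acc = 0
Initialize: data = [12, 1, 7, 8, 6, 8]
Entering loop: for item in data:

After execution: acc = 0
0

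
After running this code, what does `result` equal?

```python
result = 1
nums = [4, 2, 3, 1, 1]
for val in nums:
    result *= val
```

Let's trace through this code step by step.

Initialize: result = 1
Initialize: nums = [4, 2, 3, 1, 1]
Entering loop: for val in nums:

After execution: result = 24
24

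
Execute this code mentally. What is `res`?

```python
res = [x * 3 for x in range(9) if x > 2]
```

Let's trace through this code step by step.

Initialize: res = [x * 3 for x in range(9) if x > 2]

After execution: res = [9, 12, 15, 18, 21, 24]
[9, 12, 15, 18, 21, 24]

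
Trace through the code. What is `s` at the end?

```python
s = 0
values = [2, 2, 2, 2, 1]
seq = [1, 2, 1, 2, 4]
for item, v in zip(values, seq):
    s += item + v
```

Let's trace through this code step by step.

Initialize: s = 0
Initialize: values = [2, 2, 2, 2, 1]
Initialize: seq = [1, 2, 1, 2, 4]
Entering loop: for item, v in zip(values, seq):

After execution: s = 19
19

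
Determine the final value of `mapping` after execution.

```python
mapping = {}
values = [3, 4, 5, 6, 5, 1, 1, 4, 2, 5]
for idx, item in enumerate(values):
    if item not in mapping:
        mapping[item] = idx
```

Let's trace through this code step by step.

Initialize: mapping = {}
Initialize: values = [3, 4, 5, 6, 5, 1, 1, 4, 2, 5]
Entering loop: for idx, item in enumerate(values):

After execution: mapping = {3: 0, 4: 1, 5: 2, 6: 3, 1: 5, 2: 8}
{3: 0, 4: 1, 5: 2, 6: 3, 1: 5, 2: 8}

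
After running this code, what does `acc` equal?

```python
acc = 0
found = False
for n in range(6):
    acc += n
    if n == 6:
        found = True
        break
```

Let's trace through this code step by step.

Initialize: acc = 0
Initialize: found = False
Entering loop: for n in range(6):

After execution: acc = 15
15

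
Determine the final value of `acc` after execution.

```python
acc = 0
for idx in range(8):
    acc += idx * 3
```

Let's trace through this code step by step.

Initialize: acc = 0
Entering loop: for idx in range(8):

After execution: acc = 84
84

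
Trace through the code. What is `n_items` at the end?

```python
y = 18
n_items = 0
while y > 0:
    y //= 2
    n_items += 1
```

Let's trace through this code step by step.

Initialize: y = 18
Initialize: n_items = 0
Entering loop: while y > 0:

After execution: n_items = 5
5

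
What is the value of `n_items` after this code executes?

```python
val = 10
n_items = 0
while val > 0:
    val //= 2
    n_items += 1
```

Let's trace through this code step by step.

Initialize: val = 10
Initialize: n_items = 0
Entering loop: while val > 0:

After execution: n_items = 4
4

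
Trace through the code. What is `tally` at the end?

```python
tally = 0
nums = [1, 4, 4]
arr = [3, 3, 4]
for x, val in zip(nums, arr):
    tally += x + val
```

Let's trace through this code step by step.

Initialize: tally = 0
Initialize: nums = [1, 4, 4]
Initialize: arr = [3, 3, 4]
Entering loop: for x, val in zip(nums, arr):

After execution: tally = 19
19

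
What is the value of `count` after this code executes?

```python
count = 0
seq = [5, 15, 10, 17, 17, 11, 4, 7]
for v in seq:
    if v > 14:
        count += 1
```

Let's trace through this code step by step.

Initialize: count = 0
Initialize: seq = [5, 15, 10, 17, 17, 11, 4, 7]
Entering loop: for v in seq:

After execution: count = 3
3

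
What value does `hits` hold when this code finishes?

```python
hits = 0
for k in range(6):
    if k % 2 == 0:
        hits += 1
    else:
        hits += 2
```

Let's trace through this code step by step.

Initialize: hits = 0
Entering loop: for k in range(6):

After execution: hits = 9
9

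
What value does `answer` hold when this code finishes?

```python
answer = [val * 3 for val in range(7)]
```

Let's trace through this code step by step.

Initialize: answer = [val * 3 for val in range(7)]

After execution: answer = [0, 3, 6, 9, 12, 15, 18]
[0, 3, 6, 9, 12, 15, 18]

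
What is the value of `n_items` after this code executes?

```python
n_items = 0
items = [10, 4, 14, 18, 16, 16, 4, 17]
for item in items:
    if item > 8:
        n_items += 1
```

Let's trace through this code step by step.

Initialize: n_items = 0
Initialize: items = [10, 4, 14, 18, 16, 16, 4, 17]
Entering loop: for item in items:

After execution: n_items = 6
6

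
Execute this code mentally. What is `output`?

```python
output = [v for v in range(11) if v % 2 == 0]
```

Let's trace through this code step by step.

Initialize: output = [v for v in range(11) if v % 2 == 0]

After execution: output = [0, 2, 4, 6, 8, 10]
[0, 2, 4, 6, 8, 10]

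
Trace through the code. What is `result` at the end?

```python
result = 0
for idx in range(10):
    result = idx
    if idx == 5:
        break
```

Let's trace through this code step by step.

Initialize: result = 0
Entering loop: for idx in range(10):

After execution: result = 5
5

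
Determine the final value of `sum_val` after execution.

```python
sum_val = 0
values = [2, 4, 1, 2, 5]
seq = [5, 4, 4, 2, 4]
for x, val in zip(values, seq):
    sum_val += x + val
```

Let's trace through this code step by step.

Initialize: sum_val = 0
Initialize: values = [2, 4, 1, 2, 5]
Initialize: seq = [5, 4, 4, 2, 4]
Entering loop: for x, val in zip(values, seq):

After execution: sum_val = 33
33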